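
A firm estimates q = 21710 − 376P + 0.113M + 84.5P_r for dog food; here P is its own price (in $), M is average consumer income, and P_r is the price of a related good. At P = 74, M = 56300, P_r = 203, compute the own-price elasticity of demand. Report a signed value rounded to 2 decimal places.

-1.60

At the given values, q = 21710 − 376(74) + 0.113(56300) + 84.5(203) = 17401.4.
∂q/∂P = −376.
E = (-376) × (74/17401.4) = -1.5989…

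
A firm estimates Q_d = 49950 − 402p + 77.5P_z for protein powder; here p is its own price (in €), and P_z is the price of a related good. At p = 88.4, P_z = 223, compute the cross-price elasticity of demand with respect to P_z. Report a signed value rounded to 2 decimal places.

At the given values, Q_d = 49950 − 402(88.4) + 77.5(223) = 31695.7.
∂Q_d/∂P_z = 77.5.
E = (77.5) × (223/31695.7) = 0.5452…

0.55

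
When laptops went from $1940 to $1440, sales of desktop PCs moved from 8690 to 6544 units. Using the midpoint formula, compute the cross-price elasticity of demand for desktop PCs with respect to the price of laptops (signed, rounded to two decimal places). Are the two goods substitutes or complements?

0.95; substitutes

%ΔQ_{desktop PCs} = (6544 − 8690)/avg = -2146/7617 = -0.281738…
%ΔP_{laptops} = (1440 − 1940)/avg = -500/1690 = -0.295857…
E_cross = (-2146/7617) / (-500/1690) = 0.9522…
E_cross > 0 ⇒ the goods are substitutes.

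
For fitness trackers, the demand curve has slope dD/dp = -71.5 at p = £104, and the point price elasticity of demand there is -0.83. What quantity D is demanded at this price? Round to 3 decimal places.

8959.036

Ed = (dD/dp)·(p/D) ⇒ D = (dD/dp)·p/Ed = (-71.5)·104/(-0.83) = 8959.03614…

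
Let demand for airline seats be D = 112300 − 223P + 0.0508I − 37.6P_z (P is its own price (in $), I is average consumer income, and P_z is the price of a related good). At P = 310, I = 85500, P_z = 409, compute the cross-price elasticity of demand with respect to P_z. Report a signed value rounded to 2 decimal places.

-0.48

At the given values, D = 112300 − 223(310) + 0.0508(85500) − 37.6(409) = 32135.
∂D/∂P_z = -37.6.
E = (-37.6) × (409/32135) = -0.4785…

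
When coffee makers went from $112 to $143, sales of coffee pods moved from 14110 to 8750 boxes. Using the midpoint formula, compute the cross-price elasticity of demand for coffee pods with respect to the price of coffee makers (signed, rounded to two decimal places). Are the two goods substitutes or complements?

%ΔQ_{coffee pods} = (8750 − 14110)/avg = -5360/11430 = -0.468941…
%ΔP_{coffee makers} = (143 − 112)/avg = 31/127.5 = 0.243137…
E_cross = (-5360/11430) / (31/127.5) = -1.9287…
E_cross < 0 ⇒ the goods are complements.

-1.93; complements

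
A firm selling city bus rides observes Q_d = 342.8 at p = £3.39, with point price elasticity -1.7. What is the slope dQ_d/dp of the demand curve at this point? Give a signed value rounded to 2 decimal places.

Ed = (dQ_d/dp)·(p/Q_d) ⇒ dQ_d/dp = Ed·Q_d/p = (-1.7)·342.8/3.39 = -171.9056…

-171.91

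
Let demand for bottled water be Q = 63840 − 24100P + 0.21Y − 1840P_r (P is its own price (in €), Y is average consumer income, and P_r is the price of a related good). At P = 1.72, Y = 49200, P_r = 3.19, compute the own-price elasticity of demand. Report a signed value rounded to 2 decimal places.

At the given values, Q = 63840 − 24100(1.72) + 0.21(49200) − 1840(3.19) = 26850.4.
∂Q/∂P = −24100.
E = (-24100) × (1.72/26850.4) = -1.5438…

-1.54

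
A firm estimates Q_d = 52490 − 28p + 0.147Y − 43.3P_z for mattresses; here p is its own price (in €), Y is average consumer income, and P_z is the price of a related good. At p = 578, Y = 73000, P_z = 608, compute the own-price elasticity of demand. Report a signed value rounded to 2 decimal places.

-0.78

At the given values, Q_d = 52490 − 28(578) + 0.147(73000) − 43.3(608) = 20710.6.
∂Q_d/∂p = −28.
E = (-28) × (578/20710.6) = -0.7814…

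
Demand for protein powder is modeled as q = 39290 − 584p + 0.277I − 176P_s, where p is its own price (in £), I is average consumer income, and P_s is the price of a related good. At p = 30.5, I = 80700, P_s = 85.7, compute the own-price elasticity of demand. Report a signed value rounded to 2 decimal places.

At the given values, q = 39290 − 584(30.5) + 0.277(80700) − 176(85.7) = 28748.7.
∂q/∂p = −584.
E = (-584) × (30.5/28748.7) = -0.6195…

-0.62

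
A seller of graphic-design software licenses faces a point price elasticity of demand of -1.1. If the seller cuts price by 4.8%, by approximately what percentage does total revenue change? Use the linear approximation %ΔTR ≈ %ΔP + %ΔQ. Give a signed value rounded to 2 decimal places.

%ΔQ ≈ Ed × %ΔP = (-1.1) × (-4.8%) = +5.2800%
%ΔTR ≈ %ΔP + %ΔQ = (-4.8%) + (+5.2800%) = +0.4800%

+0.48%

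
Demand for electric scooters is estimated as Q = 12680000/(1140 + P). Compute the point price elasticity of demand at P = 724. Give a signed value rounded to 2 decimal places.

-0.39

dQ/dP = −12680000/(1140 + P)² = -3.64945. At P = 724, Q = 6802.58.
Ed = (dQ/dP)·(P/Q) = (-3.64945) × (724/6802.58) = -0.3884…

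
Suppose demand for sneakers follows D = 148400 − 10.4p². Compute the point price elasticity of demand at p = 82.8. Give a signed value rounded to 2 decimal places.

-1.85

dD/dp = −2·10.4·p = -1722.24. At p = 82.8, D = 77099.264.
Ed = (dD/dp)·(p/D) = (-1722.24) × (82.8/77099.264) = -1.8495…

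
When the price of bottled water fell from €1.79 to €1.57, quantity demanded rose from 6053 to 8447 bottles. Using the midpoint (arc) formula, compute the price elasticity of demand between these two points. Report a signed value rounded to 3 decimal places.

-2.522

%ΔQ = (8447 − 6053) / [(6053 + 8447)/2] = 2394/7250 = 0.330206…
%ΔP = (1.57 − 1.79) / [(1.79 + 1.57)/2] = -0.22/1.68 = -0.130952…
Arc Ed = %ΔQ / %ΔP = (2394/7250) / (-0.22/1.68) = -2.52157…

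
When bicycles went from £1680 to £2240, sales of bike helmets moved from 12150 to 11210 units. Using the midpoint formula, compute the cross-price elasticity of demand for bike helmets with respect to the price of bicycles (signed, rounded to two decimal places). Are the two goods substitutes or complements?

%ΔQ_{bike helmets} = (11210 − 12150)/avg = -940/11680 = -0.080479…
%ΔP_{bicycles} = (2240 − 1680)/avg = 560/1960 = 0.285714…
E_cross = (-940/11680) / (560/1960) = -0.2816…
E_cross < 0 ⇒ the goods are complements.

-0.28; complements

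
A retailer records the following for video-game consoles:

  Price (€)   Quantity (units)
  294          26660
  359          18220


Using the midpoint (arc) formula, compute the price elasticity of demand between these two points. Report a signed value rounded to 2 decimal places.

%ΔQ = (18220 − 26660) / [(26660 + 18220)/2] = -8440/22440 = -0.376114…
%ΔP = (359 − 294) / [(294 + 359)/2] = 65/326.5 = 0.199081…
Arc Ed = %ΔQ / %ΔP = (-8440/22440) / (65/326.5) = -1.8892…

-1.89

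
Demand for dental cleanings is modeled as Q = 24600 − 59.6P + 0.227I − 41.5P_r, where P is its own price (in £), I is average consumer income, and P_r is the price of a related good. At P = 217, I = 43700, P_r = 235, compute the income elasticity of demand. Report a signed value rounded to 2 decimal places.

0.84

At the given values, Q = 24600 − 59.6(217) + 0.227(43700) − 41.5(235) = 11834.2.
∂Q/∂I = 0.227.
E = (0.227) × (43700/11834.2) = 0.8382…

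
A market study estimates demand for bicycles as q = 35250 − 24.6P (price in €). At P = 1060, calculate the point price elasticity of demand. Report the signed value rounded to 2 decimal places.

dq/dP = −24.6. At P = 1060, q = 35250 − 24.6(1060) = 9174.
Ed = (dq/dP)·(P/q) = −24.6 × (1060/9174) = -2.8423…

-2.84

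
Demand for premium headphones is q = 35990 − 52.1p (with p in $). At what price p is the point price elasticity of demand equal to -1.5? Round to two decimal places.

414.47

Ed = −52.1p/(35990 − 52.1p). Set this equal to -1.5:
52.1p = 1.5·(35990 − 52.1p) ⇒ 52.1p(1 + 1.5) = 1.5·35990
p = 1.5·35990 / (52.1·2.5) = 414.4721…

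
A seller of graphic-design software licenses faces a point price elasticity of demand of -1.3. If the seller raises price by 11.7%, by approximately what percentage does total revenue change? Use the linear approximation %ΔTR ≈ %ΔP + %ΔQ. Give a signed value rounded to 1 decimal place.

-3.5%

%ΔQ ≈ Ed × %ΔP = (-1.3) × (+11.7%) = -15.2100%
%ΔTR ≈ %ΔP + %ΔQ = (+11.7%) + (-15.2100%) = -3.5100%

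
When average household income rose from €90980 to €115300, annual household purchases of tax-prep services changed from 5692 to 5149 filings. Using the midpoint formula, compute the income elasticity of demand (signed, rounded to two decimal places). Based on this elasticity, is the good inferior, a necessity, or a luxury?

-0.42; inferior

%ΔQ = (5149 − 5692)/[( 5692 + 5149)/2] = -543/5420.5 = -0.100175…
%ΔIncome = (115300 − 90980)/[( 90980 + 115300)/2] = 24320/103140 = 0.235796…
E_income = (-543/5420.5) / (24320/103140) = -0.4248…
E_income < 0 ⇒ inferior good.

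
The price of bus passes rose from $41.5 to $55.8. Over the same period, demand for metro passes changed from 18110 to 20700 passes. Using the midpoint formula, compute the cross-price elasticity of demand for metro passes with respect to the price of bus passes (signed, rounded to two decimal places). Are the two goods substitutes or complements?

%ΔQ_{metro passes} = (20700 − 18110)/avg = 2590/19405 = 0.133470…
%ΔP_{bus passes} = (55.8 − 41.5)/avg = 14.3/48.65 = 0.293936…
E_cross = (2590/19405) / (14.3/48.65) = 0.4540…
E_cross > 0 ⇒ the goods are substitutes.

0.45; substitutes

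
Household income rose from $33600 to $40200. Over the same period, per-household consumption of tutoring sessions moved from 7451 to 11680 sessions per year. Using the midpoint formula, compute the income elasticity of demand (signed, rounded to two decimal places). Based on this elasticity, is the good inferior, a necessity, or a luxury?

2.47; luxury

%ΔQ = (11680 − 7451)/[( 7451 + 11680)/2] = 4229/9565.5 = 0.442109…
%ΔIncome = (40200 − 33600)/[( 33600 + 40200)/2] = 6600/36900 = 0.178861…
E_income = (4229/9565.5) / (6600/36900) = 2.4717…
E_income > 1 ⇒ normal good, luxury.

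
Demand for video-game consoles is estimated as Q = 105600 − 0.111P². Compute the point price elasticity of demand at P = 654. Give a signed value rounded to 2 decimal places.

-1.63

dQ/dP = −2·0.111·P = -145.188. At P = 654, Q = 58123.524.
Ed = (dQ/dP)·(P/Q) = (-145.188) × (654/58123.524) = -1.6336…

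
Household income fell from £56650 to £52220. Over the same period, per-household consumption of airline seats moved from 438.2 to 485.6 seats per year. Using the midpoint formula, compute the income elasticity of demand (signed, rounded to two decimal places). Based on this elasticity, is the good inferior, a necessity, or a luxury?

-1.26; inferior

%ΔQ = (485.6 − 438.2)/[( 438.2 + 485.6)/2] = 47.4/461.9 = 0.102619…
%ΔIncome = (52220 − 56650)/[( 56650 + 52220)/2] = -4430/54435 = -0.081381…
E_income = (47.4/461.9) / (-4430/54435) = -1.2609…
E_income < 0 ⇒ inferior good.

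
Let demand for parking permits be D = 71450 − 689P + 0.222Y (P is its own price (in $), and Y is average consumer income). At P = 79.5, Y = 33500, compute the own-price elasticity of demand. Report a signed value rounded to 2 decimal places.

At the given values, D = 71450 − 689(79.5) + 0.222(33500) = 24111.5.
∂D/∂P = −689.
E = (-689) × (79.5/24111.5) = -2.2717…

-2.27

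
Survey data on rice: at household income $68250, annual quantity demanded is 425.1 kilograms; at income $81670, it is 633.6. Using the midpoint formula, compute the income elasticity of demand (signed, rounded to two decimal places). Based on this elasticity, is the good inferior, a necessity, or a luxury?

2.20; luxury

%ΔQ = (633.6 − 425.1)/[( 425.1 + 633.6)/2] = 208.5/529.35 = 0.393879…
%ΔIncome = (81670 − 68250)/[( 68250 + 81670)/2] = 13420/74960 = 0.179028…
E_income = (208.5/529.35) / (13420/74960) = 2.2000…
E_income > 1 ⇒ normal good, luxury.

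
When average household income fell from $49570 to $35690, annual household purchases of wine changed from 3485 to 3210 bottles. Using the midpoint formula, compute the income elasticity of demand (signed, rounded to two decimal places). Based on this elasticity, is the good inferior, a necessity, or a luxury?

0.25; necessity

%ΔQ = (3210 − 3485)/[( 3485 + 3210)/2] = -275/3347.5 = -0.082150…
%ΔIncome = (35690 − 49570)/[( 49570 + 35690)/2] = -13880/42630 = -0.325592…
E_income = (-275/3347.5) / (-13880/42630) = 0.2523…
0 < E_income < 1 ⇒ normal good, necessity.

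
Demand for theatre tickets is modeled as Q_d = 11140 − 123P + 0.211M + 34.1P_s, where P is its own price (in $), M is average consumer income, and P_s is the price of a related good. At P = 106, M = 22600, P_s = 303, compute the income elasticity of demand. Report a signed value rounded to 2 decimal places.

At the given values, Q_d = 11140 − 123(106) + 0.211(22600) + 34.1(303) = 13202.9.
∂Q_d/∂M = 0.211.
E = (0.211) × (22600/13202.9) = 0.3611…

0.36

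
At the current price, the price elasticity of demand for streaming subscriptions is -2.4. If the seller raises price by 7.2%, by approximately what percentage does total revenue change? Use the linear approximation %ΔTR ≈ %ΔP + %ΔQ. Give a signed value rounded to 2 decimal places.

-10.08%

%ΔQ ≈ Ed × %ΔP = (-2.4) × (+7.2%) = -17.2800%
%ΔTR ≈ %ΔP + %ΔQ = (+7.2%) + (-17.2800%) = -10.0800%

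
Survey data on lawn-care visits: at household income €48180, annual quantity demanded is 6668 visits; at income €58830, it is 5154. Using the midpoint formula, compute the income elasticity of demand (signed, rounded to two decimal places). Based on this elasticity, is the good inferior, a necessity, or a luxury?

-1.29; inferior

%ΔQ = (5154 − 6668)/[( 6668 + 5154)/2] = -1514/5911 = -0.256132…
%ΔIncome = (58830 − 48180)/[( 48180 + 58830)/2] = 10650/53505 = 0.199046…
E_income = (-1514/5911) / (10650/53505) = -1.2867…
E_income < 0 ⇒ inferior good.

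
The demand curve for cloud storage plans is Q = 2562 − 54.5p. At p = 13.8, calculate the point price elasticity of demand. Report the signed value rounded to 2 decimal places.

-0.42

dQ/dp = −54.5. At p = 13.8, Q = 2562 − 54.5(13.8) = 1809.9.
Ed = (dQ/dp)·(p/Q) = −54.5 × (13.8/1809.9) = -0.4155…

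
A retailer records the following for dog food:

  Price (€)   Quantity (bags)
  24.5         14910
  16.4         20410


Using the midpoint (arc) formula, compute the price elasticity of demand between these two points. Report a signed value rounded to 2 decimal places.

-0.79

%ΔQ = (20410 − 14910) / [(14910 + 20410)/2] = 5500/17660 = 0.311438…
%ΔP = (16.4 − 24.5) / [(24.5 + 16.4)/2] = -8.1/20.45 = -0.396088…
Arc Ed = %ΔQ / %ΔP = (5500/17660) / (-8.1/20.45) = -0.7862…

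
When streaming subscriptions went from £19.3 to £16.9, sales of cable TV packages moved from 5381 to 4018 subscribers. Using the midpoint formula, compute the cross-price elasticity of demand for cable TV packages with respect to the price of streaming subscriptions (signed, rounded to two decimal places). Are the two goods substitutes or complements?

2.19; substitutes

%ΔQ_{cable TV packages} = (4018 − 5381)/avg = -1363/4699.5 = -0.290030…
%ΔP_{streaming subscriptions} = (16.9 − 19.3)/avg = -2.4/18.1 = -0.132596…
E_cross = (-1363/4699.5) / (-2.4/18.1) = 2.1873…
E_cross > 0 ⇒ the goods are substitutes.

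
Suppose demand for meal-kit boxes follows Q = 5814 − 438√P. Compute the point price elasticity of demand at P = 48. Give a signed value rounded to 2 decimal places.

dQ/dP = −438/(2√P) = -31.6099. At P = 48, Q = 2779.45.
Ed = (dQ/dP)·(P/Q) = (-31.6099) × (48/2779.45) = -0.5458…

-0.55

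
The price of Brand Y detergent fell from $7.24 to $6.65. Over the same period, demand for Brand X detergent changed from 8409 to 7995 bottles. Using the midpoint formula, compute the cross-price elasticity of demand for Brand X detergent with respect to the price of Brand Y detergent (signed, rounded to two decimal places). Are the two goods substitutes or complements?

0.59; substitutes

%ΔQ_{Brand X detergent} = (7995 − 8409)/avg = -414/8202 = -0.050475…
%ΔP_{Brand Y detergent} = (6.65 − 7.24)/avg = -0.59/6.945 = -0.084953…
E_cross = (-414/8202) / (-0.59/6.945) = 0.5941…
E_cross > 0 ⇒ the goods are substitutes.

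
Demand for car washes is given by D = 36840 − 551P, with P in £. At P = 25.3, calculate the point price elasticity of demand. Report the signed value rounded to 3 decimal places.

dD/dP = −551. At P = 25.3, D = 36840 − 551(25.3) = 22899.7.
Ed = (dD/dP)·(P/D) = −551 × (25.3/22899.7) = -0.60875…

-0.609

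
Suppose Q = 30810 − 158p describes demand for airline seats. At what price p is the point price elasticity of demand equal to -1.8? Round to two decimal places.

Ed = −158p/(30810 − 158p). Set this equal to -1.8:
158p = 1.8·(30810 − 158p) ⇒ 158p(1 + 1.8) = 1.8·30810
p = 1.8·30810 / (158·2.8) = 125.3571…

125.36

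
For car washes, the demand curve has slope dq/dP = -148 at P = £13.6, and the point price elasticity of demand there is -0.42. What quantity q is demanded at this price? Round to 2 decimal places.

4792.38

Ed = (dq/dP)·(P/q) ⇒ q = (dq/dP)·P/Ed = (-148)·13.6/(-0.42) = 4792.3809…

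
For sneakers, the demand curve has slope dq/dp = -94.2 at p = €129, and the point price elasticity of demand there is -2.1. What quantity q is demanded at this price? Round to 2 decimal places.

5786.57

Ed = (dq/dp)·(p/q) ⇒ q = (dq/dp)·p/Ed = (-94.2)·129/(-2.1) = 5786.5714…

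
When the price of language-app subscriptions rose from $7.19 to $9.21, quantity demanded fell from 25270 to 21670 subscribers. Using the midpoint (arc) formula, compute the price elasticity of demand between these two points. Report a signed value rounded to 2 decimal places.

%ΔQ = (21670 − 25270) / [(25270 + 21670)/2] = -3600/23470 = -0.153387…
%ΔP = (9.21 − 7.19) / [(7.19 + 9.21)/2] = 2.02/8.2 = 0.246341…
Arc Ed = %ΔQ / %ΔP = (-3600/23470) / (2.02/8.2) = -0.6226…

-0.62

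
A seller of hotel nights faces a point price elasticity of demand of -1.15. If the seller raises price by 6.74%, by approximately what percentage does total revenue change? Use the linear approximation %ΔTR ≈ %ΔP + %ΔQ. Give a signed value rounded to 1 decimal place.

%ΔQ ≈ Ed × %ΔP = (-1.15) × (+6.74%) = -7.7510%
%ΔTR ≈ %ΔP + %ΔQ = (+6.74%) + (-7.7510%) = -1.0110%

-1.0%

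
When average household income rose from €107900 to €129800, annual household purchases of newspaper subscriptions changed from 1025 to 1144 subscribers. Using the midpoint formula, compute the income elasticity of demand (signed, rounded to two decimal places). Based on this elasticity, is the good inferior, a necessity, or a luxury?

0.60; necessity

%ΔQ = (1144 − 1025)/[( 1025 + 1144)/2] = 119/1084.5 = 0.109727…
%ΔIncome = (129800 − 107900)/[( 107900 + 129800)/2] = 21900/118850 = 0.184265…
E_income = (119/1084.5) / (21900/118850) = 0.5954…
0 < E_income < 1 ⇒ normal good, necessity.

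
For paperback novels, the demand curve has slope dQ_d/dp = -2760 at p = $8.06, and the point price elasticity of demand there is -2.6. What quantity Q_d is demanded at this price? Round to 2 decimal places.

8556.00

Ed = (dQ_d/dp)·(p/Q_d) ⇒ Q_d = (dQ_d/dp)·p/Ed = (-2760)·8.06/(-2.6) = 8556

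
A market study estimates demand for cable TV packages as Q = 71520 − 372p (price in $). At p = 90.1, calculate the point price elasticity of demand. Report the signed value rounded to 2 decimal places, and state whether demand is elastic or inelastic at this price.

dQ/dp = −372. At p = 90.1, Q = 71520 − 372(90.1) = 38002.8.
Ed = (dQ/dp)·(p/Q) = −372 × (90.1/38002.8) = -0.8819…
|Ed| = 0.88 < 1, so demand is inelastic.

-0.88; inelastic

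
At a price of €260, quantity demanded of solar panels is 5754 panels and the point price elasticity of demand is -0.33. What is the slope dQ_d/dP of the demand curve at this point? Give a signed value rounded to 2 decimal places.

Ed = (dQ_d/dP)·(P/Q_d) ⇒ dQ_d/dP = Ed·Q_d/P = (-0.33)·5754/260 = -7.3031…

-7.30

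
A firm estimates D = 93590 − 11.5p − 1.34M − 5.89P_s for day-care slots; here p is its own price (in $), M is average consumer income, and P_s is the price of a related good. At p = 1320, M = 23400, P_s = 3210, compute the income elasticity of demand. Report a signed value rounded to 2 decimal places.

At the given values, D = 93590 − 11.5(1320) − 1.34(23400) − 5.89(3210) = 28147.1.
∂D/∂M = -1.34.
E = (-1.34) × (23400/28147.1) = -1.1140…

-1.11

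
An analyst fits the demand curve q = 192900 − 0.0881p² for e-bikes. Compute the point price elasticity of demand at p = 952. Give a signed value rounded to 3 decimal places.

-1.413

dq/dp = −2·0.0881·p = -167.7424. At p = 952, q = 113054.6176.
Ed = (dq/dp)·(p/q) = (-167.7424) × (952/113054.6176) = -1.41250…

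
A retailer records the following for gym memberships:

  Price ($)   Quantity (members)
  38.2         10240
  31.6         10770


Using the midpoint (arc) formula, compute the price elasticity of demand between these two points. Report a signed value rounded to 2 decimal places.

-0.27

%ΔQ = (10770 − 10240) / [(10240 + 10770)/2] = 530/10505 = 0.050452…
%ΔP = (31.6 − 38.2) / [(38.2 + 31.6)/2] = -6.6/34.9 = -0.189111…
Arc Ed = %ΔQ / %ΔP = (530/10505) / (-6.6/34.9) = -0.2667…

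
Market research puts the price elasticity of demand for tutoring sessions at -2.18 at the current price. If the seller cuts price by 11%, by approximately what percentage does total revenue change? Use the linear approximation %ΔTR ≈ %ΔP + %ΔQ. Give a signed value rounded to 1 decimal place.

+13.0%

%ΔQ ≈ Ed × %ΔP = (-2.18) × (-11%) = +23.9800%
%ΔTR ≈ %ΔP + %ΔQ = (-11%) + (+23.9800%) = +12.9800%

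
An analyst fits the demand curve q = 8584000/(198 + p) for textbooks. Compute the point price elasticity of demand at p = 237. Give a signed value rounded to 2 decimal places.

-0.54

dq/dp = −8584000/(198 + p)² = -45.364. At p = 237, q = 19733.3.
Ed = (dq/dp)·(p/q) = (-45.364) × (237/19733.3) = -0.5448…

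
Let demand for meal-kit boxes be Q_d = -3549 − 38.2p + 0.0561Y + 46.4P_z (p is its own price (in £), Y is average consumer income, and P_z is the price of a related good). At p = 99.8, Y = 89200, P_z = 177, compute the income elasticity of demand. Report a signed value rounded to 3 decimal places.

At the given values, Q_d = -3549 − 38.2(99.8) + 0.0561(89200) + 46.4(177) = 5855.56.
∂Q_d/∂Y = 0.0561.
E = (0.0561) × (89200/5855.56) = 0.85459…

0.855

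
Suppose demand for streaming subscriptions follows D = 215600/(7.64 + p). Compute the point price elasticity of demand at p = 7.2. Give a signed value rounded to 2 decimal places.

-0.49

dD/dp = −215600/(7.64 + p)² = -978.996. At p = 7.2, D = 14528.3.
Ed = (dD/dp)·(p/D) = (-978.996) × (7.2/14528.3) = -0.4851…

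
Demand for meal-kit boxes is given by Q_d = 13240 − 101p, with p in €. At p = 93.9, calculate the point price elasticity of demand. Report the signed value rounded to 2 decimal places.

dQ_d/dp = −101. At p = 93.9, Q_d = 13240 − 101(93.9) = 3756.1.
Ed = (dQ_d/dp)·(p/Q_d) = −101 × (93.9/3756.1) = -2.5249…

-2.52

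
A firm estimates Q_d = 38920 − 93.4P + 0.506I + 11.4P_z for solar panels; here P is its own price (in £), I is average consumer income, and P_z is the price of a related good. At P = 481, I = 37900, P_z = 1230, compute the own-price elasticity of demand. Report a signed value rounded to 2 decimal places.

-1.65

At the given values, Q_d = 38920 − 93.4(481) + 0.506(37900) + 11.4(1230) = 27194.
∂Q_d/∂P = −93.4.
E = (-93.4) × (481/27194) = -1.6520…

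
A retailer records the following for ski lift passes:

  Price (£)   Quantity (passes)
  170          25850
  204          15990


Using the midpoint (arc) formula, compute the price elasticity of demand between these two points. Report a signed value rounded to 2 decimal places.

-2.59

%ΔQ = (15990 − 25850) / [(25850 + 15990)/2] = -9860/20920 = -0.471319…
%ΔP = (204 − 170) / [(170 + 204)/2] = 34/187 = 0.181818…
Arc Ed = %ΔQ / %ΔP = (-9860/20920) / (34/187) = -2.5922…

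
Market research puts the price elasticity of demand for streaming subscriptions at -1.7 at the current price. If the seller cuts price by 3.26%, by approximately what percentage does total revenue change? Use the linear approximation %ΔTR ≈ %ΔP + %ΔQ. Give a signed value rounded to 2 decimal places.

+2.28%

%ΔQ ≈ Ed × %ΔP = (-1.7) × (-3.26%) = +5.5420%
%ΔTR ≈ %ΔP + %ΔQ = (-3.26%) + (+5.5420%) = +2.2820%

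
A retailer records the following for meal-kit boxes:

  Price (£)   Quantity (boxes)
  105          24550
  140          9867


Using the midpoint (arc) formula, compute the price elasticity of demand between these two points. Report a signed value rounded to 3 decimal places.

-2.986

%ΔQ = (9867 − 24550) / [(24550 + 9867)/2] = -14683/17208.5 = -0.853241…
%ΔP = (140 − 105) / [(105 + 140)/2] = 35/122.5 = 0.285714…
Arc Ed = %ΔQ / %ΔP = (-14683/17208.5) / (35/122.5) = -2.98634…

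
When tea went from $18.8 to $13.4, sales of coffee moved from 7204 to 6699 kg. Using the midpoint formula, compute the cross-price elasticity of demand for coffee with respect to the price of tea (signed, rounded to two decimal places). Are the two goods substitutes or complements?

%ΔQ_{coffee} = (6699 − 7204)/avg = -505/6951.5 = -0.072646…
%ΔP_{tea} = (13.4 − 18.8)/avg = -5.4/16.1 = -0.335403…
E_cross = (-505/6951.5) / (-5.4/16.1) = 0.2165…
E_cross > 0 ⇒ the goods are substitutes.

0.22; substitutes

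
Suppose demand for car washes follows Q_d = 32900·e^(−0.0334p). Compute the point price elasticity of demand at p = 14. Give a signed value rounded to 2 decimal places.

-0.47

dQ_d/dp = −0.0334·Q_d = -688.44. At p = 14, Q_d = 20612.
Ed = (dQ_d/dp)·(p/Q_d) = (-688.44) × (14/20612) = -0.4676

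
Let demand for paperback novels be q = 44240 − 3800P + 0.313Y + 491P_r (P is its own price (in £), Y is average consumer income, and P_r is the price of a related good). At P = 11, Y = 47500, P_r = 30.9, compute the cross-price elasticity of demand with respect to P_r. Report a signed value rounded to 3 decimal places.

0.467

At the given values, q = 44240 − 3800(11) + 0.313(47500) + 491(30.9) = 32479.4.
∂q/∂P_r = 491.
E = (491) × (30.9/32479.4) = 0.46712…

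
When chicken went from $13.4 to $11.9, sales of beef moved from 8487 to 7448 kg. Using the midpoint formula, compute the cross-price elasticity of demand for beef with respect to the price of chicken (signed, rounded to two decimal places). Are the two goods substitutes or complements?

%ΔQ_{beef} = (7448 − 8487)/avg = -1039/7967.5 = -0.130404…
%ΔP_{chicken} = (11.9 − 13.4)/avg = -1.5/12.65 = -0.118577…
E_cross = (-1039/7967.5) / (-1.5/12.65) = 1.0997…
E_cross > 0 ⇒ the goods are substitutes.

1.10; substitutes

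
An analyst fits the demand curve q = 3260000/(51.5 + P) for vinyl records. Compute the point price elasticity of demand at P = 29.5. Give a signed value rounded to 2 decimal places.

-0.36

dq/dP = −3260000/(51.5 + P)² = -496.875. At P = 29.5, q = 40246.9.
Ed = (dq/dP)·(P/q) = (-496.875) × (29.5/40246.9) = -0.3641…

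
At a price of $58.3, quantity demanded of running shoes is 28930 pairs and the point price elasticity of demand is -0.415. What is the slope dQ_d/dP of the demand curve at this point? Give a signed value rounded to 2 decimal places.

Ed = (dQ_d/dP)·(P/Q_d) ⇒ dQ_d/dP = Ed·Q_d/P = (-0.415)·28930/58.3 = -205.9339…

-205.93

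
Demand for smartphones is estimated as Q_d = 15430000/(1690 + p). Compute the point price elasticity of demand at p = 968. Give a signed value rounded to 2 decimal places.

dQ_d/dp = −15430000/(1690 + p)² = -2.18402. At p = 968, Q_d = 5805.12.
Ed = (dQ_d/dp)·(p/Q_d) = (-2.18402) × (968/5805.12) = -0.3641…

-0.36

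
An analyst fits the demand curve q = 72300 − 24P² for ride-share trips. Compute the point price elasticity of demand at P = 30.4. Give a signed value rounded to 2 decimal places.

-0.89

dq/dP = −2·24·P = -1459.2. At P = 30.4, q = 50120.16.
Ed = (dq/dP)·(P/q) = (-1459.2) × (30.4/50120.16) = -0.8850…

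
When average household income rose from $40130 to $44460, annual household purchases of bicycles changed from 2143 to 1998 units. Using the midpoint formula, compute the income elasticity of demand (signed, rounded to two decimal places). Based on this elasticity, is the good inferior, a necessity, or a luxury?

%ΔQ = (1998 − 2143)/[( 2143 + 1998)/2] = -145/2070.5 = -0.070031…
%ΔIncome = (44460 − 40130)/[( 40130 + 44460)/2] = 4330/42295 = 0.102376…
E_income = (-145/2070.5) / (4330/42295) = -0.6840…
E_income < 0 ⇒ inferior good.

-0.68; inferior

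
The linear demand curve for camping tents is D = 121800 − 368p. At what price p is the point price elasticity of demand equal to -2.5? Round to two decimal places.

236.41

Ed = −368p/(121800 − 368p). Set this equal to -2.5:
368p = 2.5·(121800 − 368p) ⇒ 368p(1 + 2.5) = 2.5·121800
p = 2.5·121800 / (368·3.5) = 236.4130…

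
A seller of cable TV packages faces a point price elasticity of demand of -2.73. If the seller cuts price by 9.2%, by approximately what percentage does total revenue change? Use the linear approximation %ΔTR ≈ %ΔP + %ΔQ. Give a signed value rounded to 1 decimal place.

+15.9%

%ΔQ ≈ Ed × %ΔP = (-2.73) × (-9.2%) = +25.1160%
%ΔTR ≈ %ΔP + %ΔQ = (-9.2%) + (+25.1160%) = +15.9160%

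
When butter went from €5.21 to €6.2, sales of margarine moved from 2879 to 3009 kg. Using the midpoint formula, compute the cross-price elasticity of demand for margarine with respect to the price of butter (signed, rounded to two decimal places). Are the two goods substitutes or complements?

0.25; substitutes

%ΔQ_{margarine} = (3009 − 2879)/avg = 130/2944 = 0.044157…
%ΔP_{butter} = (6.2 − 5.21)/avg = 0.99/5.705 = 0.173531…
E_cross = (130/2944) / (0.99/5.705) = 0.2544…
E_cross > 0 ⇒ the goods are substitutes.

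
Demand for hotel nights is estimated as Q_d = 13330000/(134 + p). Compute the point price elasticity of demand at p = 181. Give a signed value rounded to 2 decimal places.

-0.57

dQ_d/dp = −13330000/(134 + p)² = -134.341. At p = 181, Q_d = 42317.5.
Ed = (dQ_d/dp)·(p/Q_d) = (-134.341) × (181/42317.5) = -0.5746…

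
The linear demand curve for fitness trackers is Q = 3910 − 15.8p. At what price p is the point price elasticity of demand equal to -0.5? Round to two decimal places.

82.49

Ed = −15.8p/(3910 − 15.8p). Set this equal to -0.5:
15.8p = 0.5·(3910 − 15.8p) ⇒ 15.8p(1 + 0.5) = 0.5·3910
p = 0.5·3910 / (15.8·1.5) = 82.4894…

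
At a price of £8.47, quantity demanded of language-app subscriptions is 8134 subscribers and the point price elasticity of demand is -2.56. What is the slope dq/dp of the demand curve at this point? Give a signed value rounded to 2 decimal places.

Ed = (dq/dp)·(p/q) ⇒ dq/dp = Ed·q/p = (-2.56)·8134/8.47 = -2458.4462…

-2458.45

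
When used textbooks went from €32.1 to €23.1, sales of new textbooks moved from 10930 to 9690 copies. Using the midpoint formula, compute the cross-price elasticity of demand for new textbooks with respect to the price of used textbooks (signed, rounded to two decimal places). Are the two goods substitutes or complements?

0.37; substitutes

%ΔQ_{new textbooks} = (9690 − 10930)/avg = -1240/10310 = -0.120271…
%ΔP_{used textbooks} = (23.1 − 32.1)/avg = -9/27.6 = -0.326086…
E_cross = (-1240/10310) / (-9/27.6) = 0.3688…
E_cross > 0 ⇒ the goods are substitutes.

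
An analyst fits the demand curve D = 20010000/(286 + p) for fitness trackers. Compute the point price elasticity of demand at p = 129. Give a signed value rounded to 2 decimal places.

-0.31

dD/dp = −20010000/(286 + p)² = -116.185. At p = 129, D = 48216.9.
Ed = (dD/dp)·(p/D) = (-116.185) × (129/48216.9) = -0.3108…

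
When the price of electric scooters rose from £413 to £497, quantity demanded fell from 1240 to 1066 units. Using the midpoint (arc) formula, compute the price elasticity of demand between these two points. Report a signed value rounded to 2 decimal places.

-0.82

%ΔQ = (1066 − 1240) / [(1240 + 1066)/2] = -174/1153 = -0.150910…
%ΔP = (497 − 413) / [(413 + 497)/2] = 84/455 = 0.184615…
Arc Ed = %ΔQ / %ΔP = (-174/1153) / (84/455) = -0.8174…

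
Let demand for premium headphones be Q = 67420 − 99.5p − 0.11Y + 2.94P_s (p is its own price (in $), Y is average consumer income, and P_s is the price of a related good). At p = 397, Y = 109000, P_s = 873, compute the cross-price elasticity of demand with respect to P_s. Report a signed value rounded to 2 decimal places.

At the given values, Q = 67420 − 99.5(397) − 0.11(109000) + 2.94(873) = 18495.12.
∂Q/∂P_s = 2.94.
E = (2.94) × (873/18495.12) = 0.1387…

0.14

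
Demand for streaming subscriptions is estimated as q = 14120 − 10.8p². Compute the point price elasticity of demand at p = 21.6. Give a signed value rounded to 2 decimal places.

-1.11

dq/dp = −2·10.8·p = -466.56. At p = 21.6, q = 9081.152.
Ed = (dq/dp)·(p/q) = (-466.56) × (21.6/9081.152) = -1.1097…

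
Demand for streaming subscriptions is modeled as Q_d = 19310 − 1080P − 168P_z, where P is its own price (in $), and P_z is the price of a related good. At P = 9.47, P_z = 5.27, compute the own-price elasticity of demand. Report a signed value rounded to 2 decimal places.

-1.25

At the given values, Q_d = 19310 − 1080(9.47) − 168(5.27) = 8197.04.
∂Q_d/∂P = −1080.
E = (-1080) × (9.47/8197.04) = -1.2477…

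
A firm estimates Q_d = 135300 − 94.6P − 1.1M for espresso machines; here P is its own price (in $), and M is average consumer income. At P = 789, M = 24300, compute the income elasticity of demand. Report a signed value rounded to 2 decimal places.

At the given values, Q_d = 135300 − 94.6(789) − 1.1(24300) = 33930.6.
∂Q_d/∂M = -1.1.
E = (-1.1) × (24300/33930.6) = -0.7877…

-0.79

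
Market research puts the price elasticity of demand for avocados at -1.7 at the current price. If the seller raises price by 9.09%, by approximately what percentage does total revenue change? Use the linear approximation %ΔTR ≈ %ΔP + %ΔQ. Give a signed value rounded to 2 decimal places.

-6.36%

%ΔQ ≈ Ed × %ΔP = (-1.7) × (+9.09%) = -15.4530%
%ΔTR ≈ %ΔP + %ΔQ = (+9.09%) + (-15.4530%) = -6.3630%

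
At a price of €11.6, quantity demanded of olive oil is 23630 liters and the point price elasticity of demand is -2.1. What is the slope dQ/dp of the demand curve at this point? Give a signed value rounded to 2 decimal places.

Ed = (dQ/dp)·(p/Q) ⇒ dQ/dp = Ed·Q/p = (-2.1)·23630/11.6 = -4277.8448…

-4277.84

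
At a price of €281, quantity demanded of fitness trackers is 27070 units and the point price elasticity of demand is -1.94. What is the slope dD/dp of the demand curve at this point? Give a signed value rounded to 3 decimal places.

-186.889

Ed = (dD/dp)·(p/D) ⇒ dD/dp = Ed·D/p = (-1.94)·27070/281 = -186.88896…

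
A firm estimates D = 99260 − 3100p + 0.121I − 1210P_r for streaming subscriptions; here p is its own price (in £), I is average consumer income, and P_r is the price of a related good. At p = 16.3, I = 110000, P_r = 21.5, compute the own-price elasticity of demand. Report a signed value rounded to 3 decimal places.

-1.403

At the given values, D = 99260 − 3100(16.3) + 0.121(110000) − 1210(21.5) = 36025.
∂D/∂p = −3100.
E = (-3100) × (16.3/36025) = -1.40263…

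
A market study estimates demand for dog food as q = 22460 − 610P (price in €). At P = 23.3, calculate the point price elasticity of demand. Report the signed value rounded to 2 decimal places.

-1.72

dq/dP = −610. At P = 23.3, q = 22460 − 610(23.3) = 8247.
Ed = (dq/dP)·(P/q) = −610 × (23.3/8247) = -1.7234…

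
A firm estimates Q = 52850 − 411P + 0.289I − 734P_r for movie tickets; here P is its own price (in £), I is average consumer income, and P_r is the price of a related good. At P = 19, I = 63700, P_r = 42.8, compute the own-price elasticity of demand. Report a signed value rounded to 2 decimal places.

-0.24

At the given values, Q = 52850 − 411(19) + 0.289(63700) − 734(42.8) = 32035.1.
∂Q/∂P = −411.
E = (-411) × (19/32035.1) = -0.2437…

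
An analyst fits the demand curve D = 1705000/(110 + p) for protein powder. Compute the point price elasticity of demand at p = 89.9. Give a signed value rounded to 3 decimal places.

-0.450

dD/dp = −1705000/(110 + p)² = -42.6677. At p = 89.9, D = 8529.26.
Ed = (dD/dp)·(p/D) = (-42.6677) × (89.9/8529.26) = -0.44972…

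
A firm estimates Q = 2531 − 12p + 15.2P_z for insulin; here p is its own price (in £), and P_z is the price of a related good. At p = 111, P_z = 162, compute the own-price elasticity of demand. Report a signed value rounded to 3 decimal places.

At the given values, Q = 2531 − 12(111) + 15.2(162) = 3661.4.
∂Q/∂p = −12.
E = (-12) × (111/3661.4) = -0.36379…

-0.364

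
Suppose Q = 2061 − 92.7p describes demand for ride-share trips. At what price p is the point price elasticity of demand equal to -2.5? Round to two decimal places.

Ed = −92.7p/(2061 − 92.7p). Set this equal to -2.5:
92.7p = 2.5·(2061 − 92.7p) ⇒ 92.7p(1 + 2.5) = 2.5·2061
p = 2.5·2061 / (92.7·3.5) = 15.8807…

15.88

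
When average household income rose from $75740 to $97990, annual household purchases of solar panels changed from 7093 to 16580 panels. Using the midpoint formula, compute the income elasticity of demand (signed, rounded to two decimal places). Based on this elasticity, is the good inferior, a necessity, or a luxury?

3.13; luxury

%ΔQ = (16580 − 7093)/[( 7093 + 16580)/2] = 9487/11836.5 = 0.801503…
%ΔIncome = (97990 − 75740)/[( 75740 + 97990)/2] = 22250/86865 = 0.256144…
E_income = (9487/11836.5) / (22250/86865) = 3.1291…
E_income > 1 ⇒ normal good, luxury.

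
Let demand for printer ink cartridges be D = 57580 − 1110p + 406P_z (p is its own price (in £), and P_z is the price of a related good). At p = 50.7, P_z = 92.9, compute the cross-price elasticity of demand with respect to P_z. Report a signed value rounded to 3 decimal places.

0.967

At the given values, D = 57580 − 1110(50.7) + 406(92.9) = 39020.4.
∂D/∂P_z = 406.
E = (406) × (92.9/39020.4) = 0.96660…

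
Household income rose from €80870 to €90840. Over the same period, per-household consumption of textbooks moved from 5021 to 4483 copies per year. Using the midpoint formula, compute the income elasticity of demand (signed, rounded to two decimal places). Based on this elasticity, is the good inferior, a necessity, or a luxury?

%ΔQ = (4483 − 5021)/[( 5021 + 4483)/2] = -538/4752 = -0.113215…
%ΔIncome = (90840 − 80870)/[( 80870 + 90840)/2] = 9970/85855 = 0.116126…
E_income = (-538/4752) / (9970/85855) = -0.9749…
E_income < 0 ⇒ inferior good.

-0.97; inferior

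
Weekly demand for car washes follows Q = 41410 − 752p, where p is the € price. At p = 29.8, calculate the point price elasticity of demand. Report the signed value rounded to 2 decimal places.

dQ/dp = −752. At p = 29.8, Q = 41410 − 752(29.8) = 19000.4.
Ed = (dQ/dp)·(p/Q) = −752 × (29.8/19000.4) = -1.1794…

-1.18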